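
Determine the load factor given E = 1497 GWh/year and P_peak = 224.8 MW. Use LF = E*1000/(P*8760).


LF = 1497 * 1000 / (224.8 * 8760) = 0.7602


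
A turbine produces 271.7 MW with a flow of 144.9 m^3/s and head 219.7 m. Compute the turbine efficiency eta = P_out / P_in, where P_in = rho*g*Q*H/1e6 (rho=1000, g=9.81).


P_in = 1000 * 9.81 * 144.9 * 219.7 / 1e6 = 312.2967 MW
eta = 271.7 / 312.2967 = 0.8700


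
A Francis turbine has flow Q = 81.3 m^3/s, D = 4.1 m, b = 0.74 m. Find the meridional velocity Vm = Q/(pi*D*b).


Vm = 81.3 / (pi * 4.1 * 0.74) = 8.5295 m/s


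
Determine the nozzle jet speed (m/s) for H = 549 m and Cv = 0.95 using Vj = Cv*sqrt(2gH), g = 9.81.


Vj = 0.95 * sqrt(2*9.81*549) = 98.5960 m/s


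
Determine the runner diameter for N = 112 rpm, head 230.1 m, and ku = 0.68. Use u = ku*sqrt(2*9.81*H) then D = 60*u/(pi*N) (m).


u = 0.68 * sqrt(2*9.81*230.1) = 45.6895 m/s
D = 60 * 45.6895 / (pi * 112) = 7.7911 m


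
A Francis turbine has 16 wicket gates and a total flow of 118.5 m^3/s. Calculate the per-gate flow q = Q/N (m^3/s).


q = 118.5 / 16 = 7.4062 m^3/s


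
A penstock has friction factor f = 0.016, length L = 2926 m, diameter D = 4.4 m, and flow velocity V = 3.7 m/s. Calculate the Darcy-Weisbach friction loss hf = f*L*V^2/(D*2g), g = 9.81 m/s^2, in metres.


hf = 0.016 * 2926 * 3.7^2 / (4.4 * 2 * 9.81) = 7.4241 m


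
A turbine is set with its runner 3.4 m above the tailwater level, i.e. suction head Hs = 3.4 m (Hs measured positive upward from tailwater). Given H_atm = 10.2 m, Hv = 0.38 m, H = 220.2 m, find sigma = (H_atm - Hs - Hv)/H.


sigma = (10.2 - 3.4 - 0.38) / 220.2 = 0.0292


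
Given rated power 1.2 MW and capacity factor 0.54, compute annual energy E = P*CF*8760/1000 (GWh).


E = 1.2 * 0.54 * 8760 / 1000 = 5.6765 GWh


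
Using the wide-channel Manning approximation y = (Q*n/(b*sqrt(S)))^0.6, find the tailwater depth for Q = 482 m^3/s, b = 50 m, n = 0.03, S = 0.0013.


y = (482 * 0.03 / (50 * 0.0013^0.5))^0.6 = 3.4877 m


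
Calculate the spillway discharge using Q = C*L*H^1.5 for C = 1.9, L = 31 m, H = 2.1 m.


Q = 1.9 * 31 * 2.1^1.5 = 179.2438 m^3/s


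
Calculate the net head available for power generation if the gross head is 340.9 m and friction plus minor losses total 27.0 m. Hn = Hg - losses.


Hn = 340.9 - 27.0 = 313.9000 m


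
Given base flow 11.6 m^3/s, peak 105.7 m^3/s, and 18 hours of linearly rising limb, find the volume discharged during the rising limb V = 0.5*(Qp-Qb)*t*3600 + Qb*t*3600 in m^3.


V = 0.5*(105.7 - 11.6)*18*3600 + 11.6*18*3600 = 3.8005e+06 m^3


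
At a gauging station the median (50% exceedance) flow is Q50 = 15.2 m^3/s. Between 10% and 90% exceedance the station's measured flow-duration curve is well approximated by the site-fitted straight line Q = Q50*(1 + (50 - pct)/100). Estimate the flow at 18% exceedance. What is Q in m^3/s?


Q = 15.2 * (1 + (50 - 18)/100) = 20.0640 m^3/s


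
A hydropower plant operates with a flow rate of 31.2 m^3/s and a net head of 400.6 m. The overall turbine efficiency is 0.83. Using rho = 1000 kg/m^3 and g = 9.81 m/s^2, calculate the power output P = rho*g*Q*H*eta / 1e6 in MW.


P = 1000 * 9.81 * 31.2 * 400.6 * 0.83 / 1e6 = 101.7683 MW


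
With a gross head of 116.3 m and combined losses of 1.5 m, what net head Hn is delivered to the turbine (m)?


Hn = 116.3 - 1.5 = 114.8000 m


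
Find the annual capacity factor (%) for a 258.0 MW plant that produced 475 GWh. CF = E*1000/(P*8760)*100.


CF = 475 * 1000 / (258.0 * 8760) * 100 = 21.0170 %


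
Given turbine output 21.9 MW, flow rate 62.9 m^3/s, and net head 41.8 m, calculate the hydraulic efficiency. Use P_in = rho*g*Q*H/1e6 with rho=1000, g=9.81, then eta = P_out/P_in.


P_in = 1000 * 9.81 * 62.9 * 41.8 / 1e6 = 25.7926 MW
eta = 21.9 / 25.7926 = 0.8491


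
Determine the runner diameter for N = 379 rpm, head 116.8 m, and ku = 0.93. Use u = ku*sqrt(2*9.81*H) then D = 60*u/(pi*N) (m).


u = 0.93 * sqrt(2*9.81*116.8) = 44.5199 m/s
D = 60 * 44.5199 / (pi * 379) = 2.2434 m


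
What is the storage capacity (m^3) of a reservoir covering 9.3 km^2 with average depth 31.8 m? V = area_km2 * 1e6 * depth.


V = 9.3 * 1e6 * 31.8 = 2.9574e+08 m^3


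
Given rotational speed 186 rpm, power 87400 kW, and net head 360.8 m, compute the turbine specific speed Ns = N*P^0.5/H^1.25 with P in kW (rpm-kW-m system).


Ns = 186 * 87400^0.5 / 360.8^1.25 = 34.9692


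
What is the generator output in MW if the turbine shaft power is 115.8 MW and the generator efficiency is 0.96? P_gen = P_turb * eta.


P_gen = 115.8 * 0.96 = 111.1680 MW


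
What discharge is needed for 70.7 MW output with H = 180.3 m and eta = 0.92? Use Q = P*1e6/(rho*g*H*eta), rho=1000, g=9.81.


Q = 70.7 * 1e6 / (1000 * 9.81 * 180.3 * 0.92) = 43.4477 m^3/s


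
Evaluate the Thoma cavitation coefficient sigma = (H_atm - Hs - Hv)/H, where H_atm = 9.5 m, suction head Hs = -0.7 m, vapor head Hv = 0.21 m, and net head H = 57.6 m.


sigma = (9.5 - (-0.7) - 0.21) / 57.6 = 0.1734


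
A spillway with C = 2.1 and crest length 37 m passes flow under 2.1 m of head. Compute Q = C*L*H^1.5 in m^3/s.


Q = 2.1 * 37 * 2.1^1.5 = 236.4558 m^3/s


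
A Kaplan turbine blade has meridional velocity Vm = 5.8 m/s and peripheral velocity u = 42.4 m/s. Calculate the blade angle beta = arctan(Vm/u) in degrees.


beta = arctan(5.8 / 42.4) = 7.7893 degrees


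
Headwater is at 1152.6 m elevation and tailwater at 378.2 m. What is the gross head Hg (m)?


Hg = 1152.6 - 378.2 = 774.4000 m


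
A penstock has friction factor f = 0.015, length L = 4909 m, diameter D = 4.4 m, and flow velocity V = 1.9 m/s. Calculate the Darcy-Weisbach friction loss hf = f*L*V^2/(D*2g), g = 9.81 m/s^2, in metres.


hf = 0.015 * 4909 * 1.9^2 / (4.4 * 2 * 9.81) = 3.0792 m


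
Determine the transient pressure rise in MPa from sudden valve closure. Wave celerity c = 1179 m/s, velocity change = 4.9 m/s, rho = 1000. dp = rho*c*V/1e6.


dp = 1000 * 1179 * 4.9 / 1e6 = 5.7771 MPa


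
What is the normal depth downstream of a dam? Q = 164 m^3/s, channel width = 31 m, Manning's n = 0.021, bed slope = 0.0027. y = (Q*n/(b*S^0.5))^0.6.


y = (164 * 0.021 / (31 * 0.0027^0.5))^0.6 = 1.5777 m


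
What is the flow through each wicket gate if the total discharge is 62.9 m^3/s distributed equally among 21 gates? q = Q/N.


q = 62.9 / 21 = 2.9952 m^3/s


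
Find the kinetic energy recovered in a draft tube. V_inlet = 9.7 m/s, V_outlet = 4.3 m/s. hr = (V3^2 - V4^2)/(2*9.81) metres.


hr = (9.7^2 - 4.3^2) / (2*9.81) = 3.8532 m


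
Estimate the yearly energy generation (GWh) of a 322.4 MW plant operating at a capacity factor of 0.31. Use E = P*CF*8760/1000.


E = 322.4 * 0.31 * 8760 / 1000 = 875.5094 GWh


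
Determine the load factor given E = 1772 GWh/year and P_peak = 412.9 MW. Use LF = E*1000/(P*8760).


LF = 1772 * 1000 / (412.9 * 8760) = 0.4899


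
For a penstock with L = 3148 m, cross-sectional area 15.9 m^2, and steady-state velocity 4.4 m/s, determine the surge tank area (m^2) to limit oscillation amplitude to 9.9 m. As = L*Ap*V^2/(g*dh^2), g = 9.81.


As = 3148 * 15.9 * 4.4^2 / (9.81 * 9.9^2) = 1007.8544 m^2


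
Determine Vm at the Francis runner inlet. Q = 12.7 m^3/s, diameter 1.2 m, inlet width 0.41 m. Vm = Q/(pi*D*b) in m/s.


Vm = 12.7 / (pi * 1.2 * 0.41) = 8.2165 m/s


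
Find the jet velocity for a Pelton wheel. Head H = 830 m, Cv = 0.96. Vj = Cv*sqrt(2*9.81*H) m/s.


Vj = 0.96 * sqrt(2*9.81*830) = 122.5067 m/s


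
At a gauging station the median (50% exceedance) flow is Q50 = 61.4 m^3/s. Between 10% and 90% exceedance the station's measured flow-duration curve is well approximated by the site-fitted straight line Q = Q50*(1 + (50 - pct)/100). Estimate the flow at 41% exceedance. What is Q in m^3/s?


Q = 61.4 * (1 + (50 - 41)/100) = 66.9260 m^3/s


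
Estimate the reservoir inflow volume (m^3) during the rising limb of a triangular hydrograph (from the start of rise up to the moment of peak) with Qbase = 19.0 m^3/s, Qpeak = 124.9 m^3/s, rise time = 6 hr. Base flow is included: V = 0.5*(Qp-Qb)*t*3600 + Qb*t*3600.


V = 0.5*(124.9 - 19.0)*6*3600 + 19.0*6*3600 = 1.5541e+06 m^3


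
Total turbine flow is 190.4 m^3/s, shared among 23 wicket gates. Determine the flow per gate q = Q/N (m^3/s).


q = 190.4 / 23 = 8.2783 m^3/s


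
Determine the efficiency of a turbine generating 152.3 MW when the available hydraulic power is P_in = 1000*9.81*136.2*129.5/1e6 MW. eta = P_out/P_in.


P_in = 1000 * 9.81 * 136.2 * 129.5 / 1e6 = 173.0278 MW
eta = 152.3 / 173.0278 = 0.8802


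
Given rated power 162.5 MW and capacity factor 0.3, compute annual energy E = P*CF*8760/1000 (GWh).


E = 162.5 * 0.3 * 8760 / 1000 = 427.0500 GWh


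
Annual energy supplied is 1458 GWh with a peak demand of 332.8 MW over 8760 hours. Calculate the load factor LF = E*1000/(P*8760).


LF = 1458 * 1000 / (332.8 * 8760) = 0.5001


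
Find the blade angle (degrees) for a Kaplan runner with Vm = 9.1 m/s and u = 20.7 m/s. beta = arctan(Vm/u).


beta = arctan(9.1 / 20.7) = 23.7309 degrees


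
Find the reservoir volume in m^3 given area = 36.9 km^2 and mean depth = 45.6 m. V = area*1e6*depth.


V = 36.9 * 1e6 * 45.6 = 1.6826e+09 m^3


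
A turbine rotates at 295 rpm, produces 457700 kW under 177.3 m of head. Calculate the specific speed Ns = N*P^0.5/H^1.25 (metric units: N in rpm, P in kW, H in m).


Ns = 295 * 457700^0.5 / 177.3^1.25 = 308.4797


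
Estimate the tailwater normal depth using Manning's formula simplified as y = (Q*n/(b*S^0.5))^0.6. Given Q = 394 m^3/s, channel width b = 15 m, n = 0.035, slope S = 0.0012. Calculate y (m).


y = (394 * 0.035 / (15 * 0.0012^0.5))^0.6 = 7.1504 m


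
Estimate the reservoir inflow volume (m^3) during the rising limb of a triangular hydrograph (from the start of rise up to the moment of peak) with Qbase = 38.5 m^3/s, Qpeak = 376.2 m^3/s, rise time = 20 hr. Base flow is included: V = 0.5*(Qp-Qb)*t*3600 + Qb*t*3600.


V = 0.5*(376.2 - 38.5)*20*3600 + 38.5*20*3600 = 1.4929e+07 m^3


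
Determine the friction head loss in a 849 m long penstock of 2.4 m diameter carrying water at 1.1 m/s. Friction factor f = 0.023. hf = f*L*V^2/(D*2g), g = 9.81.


hf = 0.023 * 849 * 1.1^2 / (2.4 * 2 * 9.81) = 0.5018 m


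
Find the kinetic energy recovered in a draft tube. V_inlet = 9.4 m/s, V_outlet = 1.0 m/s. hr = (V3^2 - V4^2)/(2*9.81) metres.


hr = (9.4^2 - 1.0^2) / (2*9.81) = 4.4526 m


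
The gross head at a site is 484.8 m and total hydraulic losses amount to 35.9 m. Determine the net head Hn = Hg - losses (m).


Hn = 484.8 - 35.9 = 448.9000 m


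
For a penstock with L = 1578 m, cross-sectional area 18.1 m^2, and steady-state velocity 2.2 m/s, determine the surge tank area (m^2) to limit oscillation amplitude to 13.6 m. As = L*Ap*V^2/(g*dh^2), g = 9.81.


As = 1578 * 18.1 * 2.2^2 / (9.81 * 13.6^2) = 76.1876 m^2


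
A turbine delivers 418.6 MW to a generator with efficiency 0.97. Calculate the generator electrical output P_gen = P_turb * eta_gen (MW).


P_gen = 418.6 * 0.97 = 406.0420 MW


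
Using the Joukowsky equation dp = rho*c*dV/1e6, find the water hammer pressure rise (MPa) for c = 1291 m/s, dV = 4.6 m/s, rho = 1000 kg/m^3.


dp = 1000 * 1291 * 4.6 / 1e6 = 5.9386 MPa


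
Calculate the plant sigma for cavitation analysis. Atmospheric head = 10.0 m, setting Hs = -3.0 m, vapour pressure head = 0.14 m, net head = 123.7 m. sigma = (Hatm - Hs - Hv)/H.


sigma = (10.0 - (-3.0) - 0.14) / 123.7 = 0.1040


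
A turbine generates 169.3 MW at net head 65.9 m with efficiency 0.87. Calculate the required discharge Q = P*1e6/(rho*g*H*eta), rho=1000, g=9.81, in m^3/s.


Q = 169.3 * 1e6 / (1000 * 9.81 * 65.9 * 0.87) = 301.0116 m^3/s


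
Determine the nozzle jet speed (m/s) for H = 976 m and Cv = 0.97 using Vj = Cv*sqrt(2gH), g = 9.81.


Vj = 0.97 * sqrt(2*9.81*976) = 134.2289 m/s


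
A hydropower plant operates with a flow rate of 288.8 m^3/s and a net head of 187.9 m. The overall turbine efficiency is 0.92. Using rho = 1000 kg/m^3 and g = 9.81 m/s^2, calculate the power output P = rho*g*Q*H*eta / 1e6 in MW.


P = 1000 * 9.81 * 288.8 * 187.9 * 0.92 / 1e6 = 489.7572 MW


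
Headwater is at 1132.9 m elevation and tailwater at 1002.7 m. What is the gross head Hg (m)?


Hg = 1132.9 - 1002.7 = 130.2000 m


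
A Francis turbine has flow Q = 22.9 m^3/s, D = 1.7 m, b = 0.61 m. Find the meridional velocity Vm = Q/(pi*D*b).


Vm = 22.9 / (pi * 1.7 * 0.61) = 7.0292 m/s


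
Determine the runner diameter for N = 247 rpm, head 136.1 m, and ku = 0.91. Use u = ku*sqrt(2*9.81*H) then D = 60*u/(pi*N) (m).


u = 0.91 * sqrt(2*9.81*136.1) = 47.0240 m/s
D = 60 * 47.0240 / (pi * 247) = 3.6360 m


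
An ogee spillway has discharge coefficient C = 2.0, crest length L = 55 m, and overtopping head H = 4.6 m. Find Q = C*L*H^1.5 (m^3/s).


Q = 2.0 * 55 * 4.6^1.5 = 1085.2491 m^3/s


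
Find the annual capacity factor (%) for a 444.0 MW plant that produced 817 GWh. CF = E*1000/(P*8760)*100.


CF = 817 * 1000 / (444.0 * 8760) * 100 = 21.0056 %


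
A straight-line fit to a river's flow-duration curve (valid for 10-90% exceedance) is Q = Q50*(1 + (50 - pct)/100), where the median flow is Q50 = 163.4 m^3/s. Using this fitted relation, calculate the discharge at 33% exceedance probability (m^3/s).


Q = 163.4 * (1 + (50 - 33)/100) = 191.1780 m^3/s


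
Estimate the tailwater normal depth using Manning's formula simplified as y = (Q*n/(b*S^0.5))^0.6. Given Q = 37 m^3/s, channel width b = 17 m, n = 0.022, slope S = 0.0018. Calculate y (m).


y = (37 * 0.022 / (17 * 0.0018^0.5))^0.6 = 1.0753 m


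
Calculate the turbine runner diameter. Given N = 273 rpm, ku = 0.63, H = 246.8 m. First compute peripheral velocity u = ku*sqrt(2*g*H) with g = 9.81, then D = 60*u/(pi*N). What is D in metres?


u = 0.63 * sqrt(2*9.81*246.8) = 43.8392 m/s
D = 60 * 43.8392 / (pi * 273) = 3.0669 m


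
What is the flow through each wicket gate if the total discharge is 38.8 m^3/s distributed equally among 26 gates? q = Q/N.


q = 38.8 / 26 = 1.4923 m^3/s


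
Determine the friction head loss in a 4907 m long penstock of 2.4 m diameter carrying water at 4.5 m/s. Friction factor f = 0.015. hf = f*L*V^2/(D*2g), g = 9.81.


hf = 0.015 * 4907 * 4.5^2 / (2.4 * 2 * 9.81) = 31.6535 m


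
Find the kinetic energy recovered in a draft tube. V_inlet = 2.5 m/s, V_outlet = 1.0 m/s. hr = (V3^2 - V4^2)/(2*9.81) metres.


hr = (2.5^2 - 1.0^2) / (2*9.81) = 0.2676 m


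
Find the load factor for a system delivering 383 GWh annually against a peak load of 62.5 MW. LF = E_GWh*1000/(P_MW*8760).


LF = 383 * 1000 / (62.5 * 8760) = 0.6995


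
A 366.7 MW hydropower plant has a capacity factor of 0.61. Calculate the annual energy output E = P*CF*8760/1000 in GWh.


E = 366.7 * 0.61 * 8760 / 1000 = 1959.4981 GWh


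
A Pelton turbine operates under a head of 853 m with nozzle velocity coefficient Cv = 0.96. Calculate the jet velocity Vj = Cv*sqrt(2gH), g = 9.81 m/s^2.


Vj = 0.96 * sqrt(2*9.81*853) = 124.1925 m/s


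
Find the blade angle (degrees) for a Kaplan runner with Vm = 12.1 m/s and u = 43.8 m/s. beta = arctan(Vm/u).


beta = arctan(12.1 / 43.8) = 15.4431 degrees


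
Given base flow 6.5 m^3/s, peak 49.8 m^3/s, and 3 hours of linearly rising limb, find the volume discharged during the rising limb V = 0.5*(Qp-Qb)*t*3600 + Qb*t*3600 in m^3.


V = 0.5*(49.8 - 6.5)*3*3600 + 6.5*3*3600 = 304020.0000 m^3


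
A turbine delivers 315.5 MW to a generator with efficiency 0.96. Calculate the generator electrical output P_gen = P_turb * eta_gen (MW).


P_gen = 315.5 * 0.96 = 302.8800 MW


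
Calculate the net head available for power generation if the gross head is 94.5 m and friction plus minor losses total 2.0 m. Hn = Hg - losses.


Hn = 94.5 - 2.0 = 92.5000 m


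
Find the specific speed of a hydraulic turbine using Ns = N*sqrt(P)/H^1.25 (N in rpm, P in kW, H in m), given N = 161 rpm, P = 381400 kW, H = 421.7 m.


Ns = 161 * 381400^0.5 / 421.7^1.25 = 52.0309


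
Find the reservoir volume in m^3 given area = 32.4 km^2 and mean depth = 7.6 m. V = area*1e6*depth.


V = 32.4 * 1e6 * 7.6 = 2.4624e+08 m^3


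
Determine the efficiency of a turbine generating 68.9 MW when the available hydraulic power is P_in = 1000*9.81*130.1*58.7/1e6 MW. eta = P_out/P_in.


P_in = 1000 * 9.81 * 130.1 * 58.7 / 1e6 = 74.9177 MW
eta = 68.9 / 74.9177 = 0.9197


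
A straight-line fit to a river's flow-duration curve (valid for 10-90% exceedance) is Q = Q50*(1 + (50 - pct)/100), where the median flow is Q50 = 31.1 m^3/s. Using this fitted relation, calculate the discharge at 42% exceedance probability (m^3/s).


Q = 31.1 * (1 + (50 - 42)/100) = 33.5880 m^3/s


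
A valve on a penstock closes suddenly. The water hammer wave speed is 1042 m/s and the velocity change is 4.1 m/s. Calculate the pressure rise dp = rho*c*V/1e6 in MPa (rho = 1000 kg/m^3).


dp = 1000 * 1042 * 4.1 / 1e6 = 4.2722 MPa


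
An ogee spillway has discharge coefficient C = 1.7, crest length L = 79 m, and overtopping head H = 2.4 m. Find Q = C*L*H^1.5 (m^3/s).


Q = 1.7 * 79 * 2.4^1.5 = 499.3360 m^3/s


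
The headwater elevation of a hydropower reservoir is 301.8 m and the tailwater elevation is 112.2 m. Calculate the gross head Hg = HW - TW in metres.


Hg = 301.8 - 112.2 = 189.6000 m


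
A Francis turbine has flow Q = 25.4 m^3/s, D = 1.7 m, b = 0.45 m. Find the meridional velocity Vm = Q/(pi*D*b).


Vm = 25.4 / (pi * 1.7 * 0.45) = 10.5687 m/s


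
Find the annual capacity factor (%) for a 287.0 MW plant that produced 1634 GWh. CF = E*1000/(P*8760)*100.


CF = 1634 * 1000 / (287.0 * 8760) * 100 = 64.9929 %


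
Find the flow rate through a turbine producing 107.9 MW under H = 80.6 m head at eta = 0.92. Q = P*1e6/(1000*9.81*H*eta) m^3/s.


Q = 107.9 * 1e6 / (1000 * 9.81 * 80.6 * 0.92) = 148.3302 m^3/s


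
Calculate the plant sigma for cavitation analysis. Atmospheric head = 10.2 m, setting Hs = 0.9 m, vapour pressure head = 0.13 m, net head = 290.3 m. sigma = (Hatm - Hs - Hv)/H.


sigma = (10.2 - 0.9 - 0.13) / 290.3 = 0.0316


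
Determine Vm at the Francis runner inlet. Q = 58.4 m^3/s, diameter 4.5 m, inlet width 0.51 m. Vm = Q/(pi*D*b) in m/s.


Vm = 58.4 / (pi * 4.5 * 0.51) = 8.0999 m/s


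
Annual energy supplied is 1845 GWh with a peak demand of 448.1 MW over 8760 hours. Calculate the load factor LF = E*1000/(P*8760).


LF = 1845 * 1000 / (448.1 * 8760) = 0.4700


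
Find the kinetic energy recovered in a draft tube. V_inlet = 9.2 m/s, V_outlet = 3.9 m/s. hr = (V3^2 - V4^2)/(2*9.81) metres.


hr = (9.2^2 - 3.9^2) / (2*9.81) = 3.5387 m


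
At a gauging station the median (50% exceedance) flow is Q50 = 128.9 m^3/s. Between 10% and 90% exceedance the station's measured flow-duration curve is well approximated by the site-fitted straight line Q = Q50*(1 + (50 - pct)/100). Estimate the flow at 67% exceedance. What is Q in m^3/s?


Q = 128.9 * (1 + (50 - 67)/100) = 106.9870 m^3/s


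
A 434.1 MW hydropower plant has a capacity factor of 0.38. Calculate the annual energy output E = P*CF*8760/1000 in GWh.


E = 434.1 * 0.38 * 8760 / 1000 = 1445.0321 GWh


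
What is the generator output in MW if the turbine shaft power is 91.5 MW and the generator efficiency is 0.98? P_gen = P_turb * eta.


P_gen = 91.5 * 0.98 = 89.6700 MW


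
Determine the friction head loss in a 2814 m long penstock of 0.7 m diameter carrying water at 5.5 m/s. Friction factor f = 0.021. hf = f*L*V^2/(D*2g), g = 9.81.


hf = 0.021 * 2814 * 5.5^2 / (0.7 * 2 * 9.81) = 130.1583 m


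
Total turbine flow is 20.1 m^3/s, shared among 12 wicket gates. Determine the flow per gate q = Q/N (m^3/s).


q = 20.1 / 12 = 1.6750 m^3/s


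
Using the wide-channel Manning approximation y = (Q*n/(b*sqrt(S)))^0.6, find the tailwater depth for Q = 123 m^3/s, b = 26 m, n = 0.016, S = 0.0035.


y = (123 * 0.016 / (26 * 0.0035^0.5))^0.6 = 1.1593 m


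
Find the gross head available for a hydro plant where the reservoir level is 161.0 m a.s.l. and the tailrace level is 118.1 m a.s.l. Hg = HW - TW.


Hg = 161.0 - 118.1 = 42.9000 m


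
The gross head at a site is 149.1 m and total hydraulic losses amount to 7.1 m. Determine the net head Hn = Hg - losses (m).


Hn = 149.1 - 7.1 = 142.0000 m


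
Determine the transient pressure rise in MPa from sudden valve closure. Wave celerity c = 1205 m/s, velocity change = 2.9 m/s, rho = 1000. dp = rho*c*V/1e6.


dp = 1000 * 1205 * 2.9 / 1e6 = 3.4945 MPa


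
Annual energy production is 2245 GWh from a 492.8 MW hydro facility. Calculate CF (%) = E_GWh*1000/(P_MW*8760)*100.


CF = 2245 * 1000 / (492.8 * 8760) * 100 = 52.0046 %


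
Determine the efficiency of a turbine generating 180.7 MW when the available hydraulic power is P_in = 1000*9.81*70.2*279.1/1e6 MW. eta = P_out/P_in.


P_in = 1000 * 9.81 * 70.2 * 279.1 / 1e6 = 192.2056 MW
eta = 180.7 / 192.2056 = 0.9401


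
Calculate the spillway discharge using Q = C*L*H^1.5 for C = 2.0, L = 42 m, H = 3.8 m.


Q = 2.0 * 42 * 3.8^1.5 = 622.2354 m^3/s


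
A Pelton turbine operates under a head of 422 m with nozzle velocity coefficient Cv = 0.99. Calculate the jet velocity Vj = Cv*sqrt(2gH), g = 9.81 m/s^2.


Vj = 0.99 * sqrt(2*9.81*422) = 90.0826 m/s


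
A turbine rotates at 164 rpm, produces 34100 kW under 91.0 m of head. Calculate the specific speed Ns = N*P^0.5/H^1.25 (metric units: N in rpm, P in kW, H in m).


Ns = 164 * 34100^0.5 / 91.0^1.25 = 107.7505


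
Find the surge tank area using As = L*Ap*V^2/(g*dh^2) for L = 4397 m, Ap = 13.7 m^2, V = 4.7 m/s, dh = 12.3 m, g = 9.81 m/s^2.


As = 4397 * 13.7 * 4.7^2 / (9.81 * 12.3^2) = 896.5892 m^2


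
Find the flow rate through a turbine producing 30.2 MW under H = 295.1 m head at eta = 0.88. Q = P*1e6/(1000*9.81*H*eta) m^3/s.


Q = 30.2 * 1e6 / (1000 * 9.81 * 295.1 * 0.88) = 11.8546 m^3/s


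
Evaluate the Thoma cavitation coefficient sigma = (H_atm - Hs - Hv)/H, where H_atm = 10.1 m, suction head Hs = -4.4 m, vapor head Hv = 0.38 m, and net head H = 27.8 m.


sigma = (10.1 - (-4.4) - 0.38) / 27.8 = 0.5079


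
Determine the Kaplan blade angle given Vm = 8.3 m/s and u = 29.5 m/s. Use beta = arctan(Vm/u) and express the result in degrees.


beta = arctan(8.3 / 29.5) = 15.7143 degrees


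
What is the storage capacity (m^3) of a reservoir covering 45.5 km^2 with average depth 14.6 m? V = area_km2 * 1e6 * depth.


V = 45.5 * 1e6 * 14.6 = 6.6430e+08 m^3


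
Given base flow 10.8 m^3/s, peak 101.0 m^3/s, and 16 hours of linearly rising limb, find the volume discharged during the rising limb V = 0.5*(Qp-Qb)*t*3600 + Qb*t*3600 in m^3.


V = 0.5*(101.0 - 10.8)*16*3600 + 10.8*16*3600 = 3.2198e+06 m^3


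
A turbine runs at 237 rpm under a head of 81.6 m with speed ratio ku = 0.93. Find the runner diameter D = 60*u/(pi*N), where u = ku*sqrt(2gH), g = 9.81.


u = 0.93 * sqrt(2*9.81*81.6) = 37.2115 m/s
D = 60 * 37.2115 / (pi * 237) = 2.9987 m


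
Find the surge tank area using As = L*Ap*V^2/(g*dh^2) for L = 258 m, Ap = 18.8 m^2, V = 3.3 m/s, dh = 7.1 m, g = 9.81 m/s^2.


As = 258 * 18.8 * 3.3^2 / (9.81 * 7.1^2) = 106.8119 m^2


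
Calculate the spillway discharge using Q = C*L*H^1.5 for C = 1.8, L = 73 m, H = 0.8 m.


Q = 1.8 * 73 * 0.8^1.5 = 94.0222 m^3/s


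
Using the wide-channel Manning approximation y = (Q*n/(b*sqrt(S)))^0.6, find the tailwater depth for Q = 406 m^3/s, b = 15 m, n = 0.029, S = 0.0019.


y = (406 * 0.029 / (15 * 0.0019^0.5))^0.6 = 5.6660 m


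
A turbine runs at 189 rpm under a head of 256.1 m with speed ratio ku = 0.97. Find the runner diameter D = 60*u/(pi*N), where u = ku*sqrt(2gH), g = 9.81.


u = 0.97 * sqrt(2*9.81*256.1) = 68.7584 m/s
D = 60 * 68.7584 / (pi * 189) = 6.9481 m


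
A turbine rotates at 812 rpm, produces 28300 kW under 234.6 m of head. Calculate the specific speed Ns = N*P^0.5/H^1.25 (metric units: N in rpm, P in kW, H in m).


Ns = 812 * 28300^0.5 / 234.6^1.25 = 148.7782


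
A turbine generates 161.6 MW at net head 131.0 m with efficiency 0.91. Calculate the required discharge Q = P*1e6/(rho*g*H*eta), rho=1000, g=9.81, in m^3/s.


Q = 161.6 * 1e6 / (1000 * 9.81 * 131.0 * 0.91) = 138.1846 m^3/s


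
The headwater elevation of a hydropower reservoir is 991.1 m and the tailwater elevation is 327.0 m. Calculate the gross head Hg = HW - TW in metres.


Hg = 991.1 - 327.0 = 664.1000 m


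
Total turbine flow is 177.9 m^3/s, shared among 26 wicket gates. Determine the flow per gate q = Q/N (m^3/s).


q = 177.9 / 26 = 6.8423 m^3/s


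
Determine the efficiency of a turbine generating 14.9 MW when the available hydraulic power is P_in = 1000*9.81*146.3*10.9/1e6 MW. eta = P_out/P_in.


P_in = 1000 * 9.81 * 146.3 * 10.9 / 1e6 = 15.6437 MW
eta = 14.9 / 15.6437 = 0.9525


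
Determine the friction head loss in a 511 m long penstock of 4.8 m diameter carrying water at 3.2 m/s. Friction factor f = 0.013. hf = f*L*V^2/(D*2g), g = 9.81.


hf = 0.013 * 511 * 3.2^2 / (4.8 * 2 * 9.81) = 0.7223 m


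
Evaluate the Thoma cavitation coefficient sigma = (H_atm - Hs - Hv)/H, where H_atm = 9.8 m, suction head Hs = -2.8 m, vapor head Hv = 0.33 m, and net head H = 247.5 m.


sigma = (9.8 - (-2.8) - 0.33) / 247.5 = 0.0496


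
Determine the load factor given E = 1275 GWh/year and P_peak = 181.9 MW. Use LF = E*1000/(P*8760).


LF = 1275 * 1000 / (181.9 * 8760) = 0.8002


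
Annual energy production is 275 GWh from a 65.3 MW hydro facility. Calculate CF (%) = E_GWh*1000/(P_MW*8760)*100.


CF = 275 * 1000 / (65.3 * 8760) * 100 = 48.0746 %


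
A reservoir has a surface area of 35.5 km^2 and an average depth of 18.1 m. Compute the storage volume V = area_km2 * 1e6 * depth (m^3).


V = 35.5 * 1e6 * 18.1 = 6.4255e+08 m^3


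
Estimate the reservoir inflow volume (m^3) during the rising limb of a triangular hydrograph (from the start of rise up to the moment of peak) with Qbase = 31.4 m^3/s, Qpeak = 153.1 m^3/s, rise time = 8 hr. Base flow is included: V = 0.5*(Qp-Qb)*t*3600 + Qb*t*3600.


V = 0.5*(153.1 - 31.4)*8*3600 + 31.4*8*3600 = 2.6568e+06 m^3


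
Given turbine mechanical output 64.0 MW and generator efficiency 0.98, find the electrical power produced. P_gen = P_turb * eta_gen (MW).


P_gen = 64.0 * 0.98 = 62.7200 MW


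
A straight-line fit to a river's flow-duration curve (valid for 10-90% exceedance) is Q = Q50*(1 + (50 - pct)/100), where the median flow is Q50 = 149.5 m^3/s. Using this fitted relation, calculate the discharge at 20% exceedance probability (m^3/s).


Q = 149.5 * (1 + (50 - 20)/100) = 194.3500 m^3/s


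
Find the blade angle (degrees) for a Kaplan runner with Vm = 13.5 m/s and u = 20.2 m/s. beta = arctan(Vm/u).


beta = arctan(13.5 / 20.2) = 33.7555 degrees


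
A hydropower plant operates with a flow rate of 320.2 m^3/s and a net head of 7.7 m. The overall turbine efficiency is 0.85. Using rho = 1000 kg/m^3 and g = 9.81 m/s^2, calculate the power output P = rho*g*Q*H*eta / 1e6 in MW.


P = 1000 * 9.81 * 320.2 * 7.7 * 0.85 / 1e6 = 20.5589 MW


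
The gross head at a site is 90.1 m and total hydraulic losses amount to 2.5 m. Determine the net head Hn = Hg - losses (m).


Hn = 90.1 - 2.5 = 87.6000 m


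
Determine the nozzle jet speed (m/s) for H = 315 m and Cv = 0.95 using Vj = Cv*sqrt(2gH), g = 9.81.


Vj = 0.95 * sqrt(2*9.81*315) = 74.6841 m/s


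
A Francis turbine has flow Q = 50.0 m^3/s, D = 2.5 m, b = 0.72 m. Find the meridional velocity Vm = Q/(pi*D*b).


Vm = 50.0 / (pi * 2.5 * 0.72) = 8.8419 m/s


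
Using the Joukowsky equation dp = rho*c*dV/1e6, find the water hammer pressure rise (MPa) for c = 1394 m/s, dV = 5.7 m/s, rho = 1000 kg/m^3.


dp = 1000 * 1394 * 5.7 / 1e6 = 7.9458 MPa


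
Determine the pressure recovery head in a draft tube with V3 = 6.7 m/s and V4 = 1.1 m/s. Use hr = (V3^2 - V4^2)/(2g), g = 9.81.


hr = (6.7^2 - 1.1^2) / (2*9.81) = 2.2263 m


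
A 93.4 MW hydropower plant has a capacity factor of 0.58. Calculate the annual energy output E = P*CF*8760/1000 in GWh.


E = 93.4 * 0.58 * 8760 / 1000 = 474.5467 GWh


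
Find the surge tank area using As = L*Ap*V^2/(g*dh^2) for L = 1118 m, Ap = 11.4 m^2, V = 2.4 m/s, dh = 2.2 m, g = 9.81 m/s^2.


As = 1118 * 11.4 * 2.4^2 / (9.81 * 2.2^2) = 1546.1612 m^2


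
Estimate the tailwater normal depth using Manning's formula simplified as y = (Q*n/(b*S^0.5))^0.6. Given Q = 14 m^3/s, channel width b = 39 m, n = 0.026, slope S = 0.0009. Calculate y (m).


y = (14 * 0.026 / (39 * 0.0009^0.5))^0.6 = 0.4963 m


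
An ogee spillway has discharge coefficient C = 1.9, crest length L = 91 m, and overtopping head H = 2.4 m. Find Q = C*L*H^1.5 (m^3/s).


Q = 1.9 * 91 * 2.4^1.5 = 642.8533 m^3/s


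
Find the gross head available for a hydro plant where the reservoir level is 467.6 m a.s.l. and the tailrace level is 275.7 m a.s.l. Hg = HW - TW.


Hg = 467.6 - 275.7 = 191.9000 m


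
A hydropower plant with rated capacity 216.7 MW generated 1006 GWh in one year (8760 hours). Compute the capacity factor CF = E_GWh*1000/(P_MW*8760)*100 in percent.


CF = 1006 * 1000 / (216.7 * 8760) * 100 = 52.9950 %


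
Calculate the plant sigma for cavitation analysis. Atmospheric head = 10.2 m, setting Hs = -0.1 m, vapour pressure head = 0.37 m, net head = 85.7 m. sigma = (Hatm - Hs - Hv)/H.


sigma = (10.2 - (-0.1) - 0.37) / 85.7 = 0.1159


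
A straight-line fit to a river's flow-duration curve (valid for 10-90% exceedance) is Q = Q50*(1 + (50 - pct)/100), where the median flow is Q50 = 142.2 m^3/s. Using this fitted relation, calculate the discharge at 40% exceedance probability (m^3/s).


Q = 142.2 * (1 + (50 - 40)/100) = 156.4200 m^3/s


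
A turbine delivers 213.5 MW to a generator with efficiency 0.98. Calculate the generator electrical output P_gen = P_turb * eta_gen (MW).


P_gen = 213.5 * 0.98 = 209.2300 MW


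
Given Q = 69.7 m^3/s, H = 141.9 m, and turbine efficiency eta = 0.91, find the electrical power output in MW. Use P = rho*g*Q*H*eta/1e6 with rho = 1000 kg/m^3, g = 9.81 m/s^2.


P = 1000 * 9.81 * 69.7 * 141.9 * 0.91 / 1e6 = 88.2929 MW


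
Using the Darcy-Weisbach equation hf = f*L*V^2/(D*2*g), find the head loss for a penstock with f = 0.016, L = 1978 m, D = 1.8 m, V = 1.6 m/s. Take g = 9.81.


hf = 0.016 * 1978 * 1.6^2 / (1.8 * 2 * 9.81) = 2.2941 m


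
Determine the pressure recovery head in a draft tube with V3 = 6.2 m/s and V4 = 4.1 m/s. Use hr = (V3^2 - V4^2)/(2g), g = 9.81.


hr = (6.2^2 - 4.1^2) / (2*9.81) = 1.1024 m


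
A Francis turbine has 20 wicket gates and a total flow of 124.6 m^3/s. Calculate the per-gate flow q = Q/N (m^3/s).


q = 124.6 / 20 = 6.2300 m^3/s


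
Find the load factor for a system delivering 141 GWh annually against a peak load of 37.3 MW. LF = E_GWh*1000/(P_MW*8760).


LF = 141 * 1000 / (37.3 * 8760) = 0.4315


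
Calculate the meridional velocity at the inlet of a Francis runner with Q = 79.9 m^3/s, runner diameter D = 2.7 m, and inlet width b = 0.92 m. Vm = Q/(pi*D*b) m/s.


Vm = 79.9 / (pi * 2.7 * 0.92) = 10.2387 m/s


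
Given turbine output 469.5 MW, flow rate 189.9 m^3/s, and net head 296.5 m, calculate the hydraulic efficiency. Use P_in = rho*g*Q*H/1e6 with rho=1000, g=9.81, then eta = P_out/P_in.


P_in = 1000 * 9.81 * 189.9 * 296.5 / 1e6 = 552.3555 MW
eta = 469.5 / 552.3555 = 0.8500


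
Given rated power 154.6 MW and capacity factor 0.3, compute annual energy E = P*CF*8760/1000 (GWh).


E = 154.6 * 0.3 * 8760 / 1000 = 406.2888 GWh


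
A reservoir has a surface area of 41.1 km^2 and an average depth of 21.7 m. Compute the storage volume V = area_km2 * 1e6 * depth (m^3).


V = 41.1 * 1e6 * 21.7 = 8.9187e+08 m^3


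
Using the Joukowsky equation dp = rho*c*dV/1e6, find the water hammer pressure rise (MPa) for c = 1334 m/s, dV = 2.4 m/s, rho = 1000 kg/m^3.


dp = 1000 * 1334 * 2.4 / 1e6 = 3.2016 MPa


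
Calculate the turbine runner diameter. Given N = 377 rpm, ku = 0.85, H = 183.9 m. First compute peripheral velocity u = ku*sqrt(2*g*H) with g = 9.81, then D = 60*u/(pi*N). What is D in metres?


u = 0.85 * sqrt(2*9.81*183.9) = 51.0575 m/s
D = 60 * 51.0575 / (pi * 377) = 2.5865 m


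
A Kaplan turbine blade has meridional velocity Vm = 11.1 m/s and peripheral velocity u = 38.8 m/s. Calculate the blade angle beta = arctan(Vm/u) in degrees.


beta = arctan(11.1 / 38.8) = 15.9649 degrees


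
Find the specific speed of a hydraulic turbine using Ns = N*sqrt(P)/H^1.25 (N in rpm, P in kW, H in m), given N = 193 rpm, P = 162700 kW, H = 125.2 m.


Ns = 193 * 162700^0.5 / 125.2^1.25 = 185.8856


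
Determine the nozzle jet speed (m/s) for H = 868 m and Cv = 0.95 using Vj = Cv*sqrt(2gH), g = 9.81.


Vj = 0.95 * sqrt(2*9.81*868) = 123.9747 m/s


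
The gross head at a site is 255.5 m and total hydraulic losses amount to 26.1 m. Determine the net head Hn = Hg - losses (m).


Hn = 255.5 - 26.1 = 229.4000 m


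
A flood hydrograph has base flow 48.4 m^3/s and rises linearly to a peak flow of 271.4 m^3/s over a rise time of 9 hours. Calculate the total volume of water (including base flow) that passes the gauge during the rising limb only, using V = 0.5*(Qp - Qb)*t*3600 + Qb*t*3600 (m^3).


V = 0.5*(271.4 - 48.4)*9*3600 + 48.4*9*3600 = 5.1808e+06 m^3


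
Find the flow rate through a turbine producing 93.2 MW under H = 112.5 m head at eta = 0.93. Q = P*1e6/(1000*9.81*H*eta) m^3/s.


Q = 93.2 * 1e6 / (1000 * 9.81 * 112.5 * 0.93) = 90.8053 m^3/s


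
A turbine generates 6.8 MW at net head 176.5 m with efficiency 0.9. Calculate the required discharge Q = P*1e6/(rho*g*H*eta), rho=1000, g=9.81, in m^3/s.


Q = 6.8 * 1e6 / (1000 * 9.81 * 176.5 * 0.9) = 4.3637 m^3/s


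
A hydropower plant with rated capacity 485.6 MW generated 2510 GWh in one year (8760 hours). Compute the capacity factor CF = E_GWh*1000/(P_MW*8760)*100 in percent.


CF = 2510 * 1000 / (485.6 * 8760) * 100 = 59.0053 %


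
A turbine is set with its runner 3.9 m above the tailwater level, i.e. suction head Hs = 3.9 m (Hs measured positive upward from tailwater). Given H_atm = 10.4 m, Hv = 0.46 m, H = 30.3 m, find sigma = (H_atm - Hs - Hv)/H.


sigma = (10.4 - 3.9 - 0.46) / 30.3 = 0.1993


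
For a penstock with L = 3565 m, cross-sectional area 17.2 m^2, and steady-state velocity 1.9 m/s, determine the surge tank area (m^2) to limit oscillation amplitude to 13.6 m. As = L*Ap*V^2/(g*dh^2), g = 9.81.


As = 3565 * 17.2 * 1.9^2 / (9.81 * 13.6^2) = 121.9968 m^2


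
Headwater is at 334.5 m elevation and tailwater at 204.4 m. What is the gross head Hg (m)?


Hg = 334.5 - 204.4 = 130.1000 m


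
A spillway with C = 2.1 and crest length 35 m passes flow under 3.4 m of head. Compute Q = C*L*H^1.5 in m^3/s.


Q = 2.1 * 35 * 3.4^1.5 = 460.7928 m^3/s


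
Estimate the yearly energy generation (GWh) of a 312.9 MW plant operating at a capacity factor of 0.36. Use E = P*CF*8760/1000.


E = 312.9 * 0.36 * 8760 / 1000 = 986.7614 GWh


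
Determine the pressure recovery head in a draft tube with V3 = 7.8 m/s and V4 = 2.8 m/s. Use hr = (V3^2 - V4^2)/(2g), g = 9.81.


hr = (7.8^2 - 2.8^2) / (2*9.81) = 2.7013 m


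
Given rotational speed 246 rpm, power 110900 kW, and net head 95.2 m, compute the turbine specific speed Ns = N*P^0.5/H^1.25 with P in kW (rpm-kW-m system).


Ns = 246 * 110900^0.5 / 95.2^1.25 = 275.4893


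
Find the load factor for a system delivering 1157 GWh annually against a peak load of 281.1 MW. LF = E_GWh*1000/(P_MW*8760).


LF = 1157 * 1000 / (281.1 * 8760) = 0.4699


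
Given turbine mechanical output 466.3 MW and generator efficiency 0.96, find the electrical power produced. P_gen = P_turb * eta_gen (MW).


P_gen = 466.3 * 0.96 = 447.6480 MW


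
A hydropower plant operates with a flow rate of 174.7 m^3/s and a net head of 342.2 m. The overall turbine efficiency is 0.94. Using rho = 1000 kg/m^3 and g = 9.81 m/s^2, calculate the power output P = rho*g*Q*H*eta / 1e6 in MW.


P = 1000 * 9.81 * 174.7 * 342.2 * 0.94 / 1e6 = 551.2769 MW


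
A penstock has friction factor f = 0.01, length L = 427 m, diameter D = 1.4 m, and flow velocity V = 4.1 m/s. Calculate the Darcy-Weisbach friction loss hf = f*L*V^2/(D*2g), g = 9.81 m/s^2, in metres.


hf = 0.01 * 427 * 4.1^2 / (1.4 * 2 * 9.81) = 2.6132 m


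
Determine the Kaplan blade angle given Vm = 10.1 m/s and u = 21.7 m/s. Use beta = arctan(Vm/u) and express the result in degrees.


beta = arctan(10.1 / 21.7) = 24.9590 degrees


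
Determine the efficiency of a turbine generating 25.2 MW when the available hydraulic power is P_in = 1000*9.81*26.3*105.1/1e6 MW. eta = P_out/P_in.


P_in = 1000 * 9.81 * 26.3 * 105.1 / 1e6 = 27.1161 MW
eta = 25.2 / 27.1161 = 0.9293


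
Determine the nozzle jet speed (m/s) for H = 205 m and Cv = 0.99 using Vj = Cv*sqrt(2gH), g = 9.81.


Vj = 0.99 * sqrt(2*9.81*205) = 62.7858 m/s


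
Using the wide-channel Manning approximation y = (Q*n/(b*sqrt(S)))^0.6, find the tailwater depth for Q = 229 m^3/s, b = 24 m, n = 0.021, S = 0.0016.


y = (229 * 0.021 / (24 * 0.0016^0.5))^0.6 = 2.6295 m


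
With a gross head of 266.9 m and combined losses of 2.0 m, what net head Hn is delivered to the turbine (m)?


Hn = 266.9 - 2.0 = 264.9000 m


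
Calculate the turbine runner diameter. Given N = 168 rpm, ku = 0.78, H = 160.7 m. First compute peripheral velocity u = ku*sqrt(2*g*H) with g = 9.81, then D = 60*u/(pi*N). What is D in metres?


u = 0.78 * sqrt(2*9.81*160.7) = 43.7978 m/s
D = 60 * 43.7978 / (pi * 168) = 4.9790 m


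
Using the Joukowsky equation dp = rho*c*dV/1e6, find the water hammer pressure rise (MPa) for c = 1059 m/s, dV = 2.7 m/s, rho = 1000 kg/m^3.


dp = 1000 * 1059 * 2.7 / 1e6 = 2.8593 MPa


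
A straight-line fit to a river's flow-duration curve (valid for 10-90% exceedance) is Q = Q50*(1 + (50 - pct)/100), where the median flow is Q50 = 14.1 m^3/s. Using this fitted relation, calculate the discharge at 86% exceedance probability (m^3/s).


Q = 14.1 * (1 + (50 - 86)/100) = 9.0240 m^3/s


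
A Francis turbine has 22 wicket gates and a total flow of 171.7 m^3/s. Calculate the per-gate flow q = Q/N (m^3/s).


q = 171.7 / 22 = 7.8045 m^3/s


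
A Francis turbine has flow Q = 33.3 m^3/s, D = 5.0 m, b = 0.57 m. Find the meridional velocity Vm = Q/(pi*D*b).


Vm = 33.3 / (pi * 5.0 * 0.57) = 3.7192 m/s


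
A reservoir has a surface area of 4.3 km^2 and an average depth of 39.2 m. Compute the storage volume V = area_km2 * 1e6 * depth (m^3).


V = 4.3 * 1e6 * 39.2 = 1.6856e+08 m^3


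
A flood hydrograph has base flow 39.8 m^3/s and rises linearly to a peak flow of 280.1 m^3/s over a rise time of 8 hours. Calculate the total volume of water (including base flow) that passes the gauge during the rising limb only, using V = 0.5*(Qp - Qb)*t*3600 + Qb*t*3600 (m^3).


V = 0.5*(280.1 - 39.8)*8*3600 + 39.8*8*3600 = 4.6066e+06 m^3


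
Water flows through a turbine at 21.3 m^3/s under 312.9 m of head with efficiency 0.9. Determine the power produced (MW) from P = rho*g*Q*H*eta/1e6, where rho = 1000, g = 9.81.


P = 1000 * 9.81 * 21.3 * 312.9 * 0.9 / 1e6 = 58.8433 MW


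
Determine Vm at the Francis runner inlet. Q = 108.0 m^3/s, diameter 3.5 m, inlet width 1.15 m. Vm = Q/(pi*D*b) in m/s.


Vm = 108.0 / (pi * 3.5 * 1.15) = 8.5410 m/s
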